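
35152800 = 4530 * 7760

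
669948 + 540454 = 1210402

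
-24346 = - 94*259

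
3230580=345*9364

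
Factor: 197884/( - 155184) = - 811/636=- 2^( - 2 ) * 3^( - 1)*53^(-1) * 811^1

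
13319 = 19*701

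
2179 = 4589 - 2410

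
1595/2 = 1595/2 = 797.50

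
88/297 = 8/27 = 0.30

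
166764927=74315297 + 92449630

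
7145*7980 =57017100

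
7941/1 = 7941 = 7941.00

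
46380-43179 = 3201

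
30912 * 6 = 185472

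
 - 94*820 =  - 77080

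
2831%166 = 9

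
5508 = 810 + 4698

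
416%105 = 101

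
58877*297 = 17486469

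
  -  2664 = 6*(-444 )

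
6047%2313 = 1421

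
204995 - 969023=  - 764028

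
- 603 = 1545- 2148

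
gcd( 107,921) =1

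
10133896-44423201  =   - 34289305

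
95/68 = 1 + 27/68 = 1.40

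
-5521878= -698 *7911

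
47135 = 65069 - 17934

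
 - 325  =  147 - 472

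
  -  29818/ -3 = 9939+ 1/3 = 9939.33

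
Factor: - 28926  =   - 2^1*3^2 * 1607^1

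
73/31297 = 73/31297 = 0.00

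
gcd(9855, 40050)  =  45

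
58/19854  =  29/9927= 0.00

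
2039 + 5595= 7634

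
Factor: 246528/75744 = 856/263 = 2^3*107^1*263^( - 1)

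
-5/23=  - 5/23 =-0.22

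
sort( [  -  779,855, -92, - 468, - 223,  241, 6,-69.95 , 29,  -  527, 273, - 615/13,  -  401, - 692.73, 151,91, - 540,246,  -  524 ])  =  [-779, - 692.73, - 540, -527, - 524, - 468,-401,  -  223,-92, - 69.95, - 615/13,6,29,91,151,  241, 246,273, 855]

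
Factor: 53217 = 3^6*73^1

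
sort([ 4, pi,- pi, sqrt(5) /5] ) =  [ - pi,sqrt(5)/5,pi,  4] 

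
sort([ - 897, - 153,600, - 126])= [ - 897, - 153, - 126,600 ]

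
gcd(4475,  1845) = 5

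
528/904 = 66/113  =  0.58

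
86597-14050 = 72547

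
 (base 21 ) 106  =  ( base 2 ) 110111111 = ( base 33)di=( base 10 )447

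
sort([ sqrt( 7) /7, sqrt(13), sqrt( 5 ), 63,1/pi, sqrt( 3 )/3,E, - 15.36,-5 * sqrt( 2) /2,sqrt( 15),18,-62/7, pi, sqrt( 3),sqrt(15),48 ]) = [ - 15.36, - 62/7, -5*sqrt( 2)/2,1/pi,sqrt( 7 )/7,sqrt( 3 )/3,sqrt( 3),sqrt(5 ),E, pi,sqrt( 13 ),sqrt (15),sqrt( 15),18,48,63]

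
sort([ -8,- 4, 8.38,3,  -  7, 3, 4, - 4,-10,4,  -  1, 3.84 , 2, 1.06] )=[ - 10, - 8,-7,-4,- 4,- 1,1.06,  2 , 3, 3, 3.84,4,4,  8.38 ] 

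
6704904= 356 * 18834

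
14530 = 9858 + 4672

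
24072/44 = 547  +  1/11 = 547.09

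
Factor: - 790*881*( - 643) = 447521570= 2^1*5^1*79^1*643^1  *881^1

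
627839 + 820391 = 1448230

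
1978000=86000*23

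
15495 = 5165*3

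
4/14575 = 4/14575=   0.00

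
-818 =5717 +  - 6535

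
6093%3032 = 29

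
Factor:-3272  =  -2^3*409^1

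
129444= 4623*28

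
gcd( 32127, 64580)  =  1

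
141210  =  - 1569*( -90)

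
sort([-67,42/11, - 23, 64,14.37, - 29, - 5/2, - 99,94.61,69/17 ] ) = [ - 99, - 67, - 29,-23, - 5/2,  42/11 , 69/17,14.37, 64 , 94.61]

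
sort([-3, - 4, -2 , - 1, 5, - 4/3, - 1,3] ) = [ - 4,  -  3 , - 2 , - 4/3,-1, - 1,3 , 5 ] 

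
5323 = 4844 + 479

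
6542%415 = 317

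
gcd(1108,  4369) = 1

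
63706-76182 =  - 12476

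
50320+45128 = 95448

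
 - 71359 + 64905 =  - 6454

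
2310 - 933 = 1377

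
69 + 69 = 138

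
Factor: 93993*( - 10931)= -3^1*17^2*19^1*97^1*643^1 = - 1027437483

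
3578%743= 606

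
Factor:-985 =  - 5^1* 197^1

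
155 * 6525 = 1011375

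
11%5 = 1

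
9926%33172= 9926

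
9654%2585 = 1899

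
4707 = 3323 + 1384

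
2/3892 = 1/1946 = 0.00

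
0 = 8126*0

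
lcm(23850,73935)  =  739350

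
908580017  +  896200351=1804780368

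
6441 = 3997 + 2444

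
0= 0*257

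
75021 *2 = 150042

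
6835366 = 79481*86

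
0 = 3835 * 0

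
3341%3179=162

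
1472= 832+640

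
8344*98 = 817712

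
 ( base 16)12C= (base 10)300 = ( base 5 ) 2200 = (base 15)150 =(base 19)FF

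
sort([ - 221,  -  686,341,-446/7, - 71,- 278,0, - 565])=[ - 686, - 565, - 278,  -  221, - 71, - 446/7,0, 341]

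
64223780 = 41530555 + 22693225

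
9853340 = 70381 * 140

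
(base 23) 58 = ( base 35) 3I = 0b1111011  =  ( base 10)123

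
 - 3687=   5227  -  8914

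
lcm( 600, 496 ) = 37200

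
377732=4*94433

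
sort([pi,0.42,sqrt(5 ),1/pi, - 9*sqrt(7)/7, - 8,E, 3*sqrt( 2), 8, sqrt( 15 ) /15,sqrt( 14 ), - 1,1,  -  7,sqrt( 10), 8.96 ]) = [ - 8,  -  7, - 9*sqrt (7 ) /7,  -  1 , sqrt(15)/15, 1/pi,  0.42,1,sqrt( 5 ) , E,pi,sqrt(10 ),sqrt(14),3*sqrt(2),8,8.96 ] 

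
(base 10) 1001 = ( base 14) 517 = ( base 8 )1751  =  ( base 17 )37F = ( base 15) 46b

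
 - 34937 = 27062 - 61999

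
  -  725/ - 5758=725/5758   =  0.13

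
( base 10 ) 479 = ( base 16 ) 1DF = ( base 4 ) 13133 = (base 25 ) J4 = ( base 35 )DO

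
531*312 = 165672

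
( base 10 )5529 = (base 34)4QL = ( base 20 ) DG9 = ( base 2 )1010110011001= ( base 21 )cb6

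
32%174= 32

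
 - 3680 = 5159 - 8839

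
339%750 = 339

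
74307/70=74307/70 = 1061.53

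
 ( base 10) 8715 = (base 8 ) 21013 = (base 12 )5063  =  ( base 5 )234330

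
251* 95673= 24013923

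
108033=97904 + 10129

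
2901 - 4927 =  - 2026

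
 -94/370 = - 1 + 138/185 = - 0.25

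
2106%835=436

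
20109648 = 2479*8112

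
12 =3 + 9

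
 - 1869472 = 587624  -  2457096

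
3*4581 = 13743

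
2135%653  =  176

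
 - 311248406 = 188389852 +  - 499638258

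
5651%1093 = 186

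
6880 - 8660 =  - 1780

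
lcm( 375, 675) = 3375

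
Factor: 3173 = 19^1*167^1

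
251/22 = 11 + 9/22=11.41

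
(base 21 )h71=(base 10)7645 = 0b1110111011101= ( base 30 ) 8EP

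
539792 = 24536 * 22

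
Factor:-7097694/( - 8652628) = 2^(  -  1)* 3^1*71^(-1)*389^1*3041^1*30467^( - 1) = 3548847/4326314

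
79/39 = 2 + 1/39 = 2.03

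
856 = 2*428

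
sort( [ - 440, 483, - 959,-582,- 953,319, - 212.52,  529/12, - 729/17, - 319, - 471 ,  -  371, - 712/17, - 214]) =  [ - 959, - 953, - 582, - 471, - 440, - 371 , - 319, - 214,-212.52, - 729/17, - 712/17,529/12,319  ,  483 ]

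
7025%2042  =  899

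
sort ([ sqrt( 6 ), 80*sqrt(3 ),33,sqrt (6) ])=[ sqrt( 6 ), sqrt( 6 ),33,80 * sqrt( 3 ) ]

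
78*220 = 17160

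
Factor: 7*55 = 5^1*7^1*11^1 = 385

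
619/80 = 7+59/80 = 7.74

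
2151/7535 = 2151/7535 = 0.29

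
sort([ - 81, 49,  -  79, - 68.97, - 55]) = [ - 81, - 79, - 68.97, - 55, 49]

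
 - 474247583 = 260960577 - 735208160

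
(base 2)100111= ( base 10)39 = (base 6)103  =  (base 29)1A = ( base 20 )1j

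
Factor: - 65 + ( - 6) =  - 71 = -71^1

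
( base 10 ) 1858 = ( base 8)3502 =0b11101000010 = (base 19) 52F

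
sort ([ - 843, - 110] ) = [ - 843, - 110]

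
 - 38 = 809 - 847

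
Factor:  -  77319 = -3^2 *11^2*71^1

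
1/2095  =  1/2095 =0.00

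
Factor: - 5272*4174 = -22005328 = - 2^4*659^1*2087^1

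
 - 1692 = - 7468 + 5776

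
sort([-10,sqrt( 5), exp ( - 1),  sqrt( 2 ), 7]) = [ - 10,exp( - 1),sqrt(2 ),sqrt( 5),7]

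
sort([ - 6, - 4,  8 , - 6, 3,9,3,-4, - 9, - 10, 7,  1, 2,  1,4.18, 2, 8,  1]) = [ - 10, - 9 , - 6, - 6, - 4, - 4, 1, 1, 1, 2, 2,3, 3,4.18, 7,  8,8, 9]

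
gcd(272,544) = 272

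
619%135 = 79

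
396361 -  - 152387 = 548748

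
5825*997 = 5807525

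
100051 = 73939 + 26112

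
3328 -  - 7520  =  10848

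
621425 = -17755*(  -  35 )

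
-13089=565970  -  579059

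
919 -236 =683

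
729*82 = 59778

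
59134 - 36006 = 23128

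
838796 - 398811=439985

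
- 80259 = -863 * 93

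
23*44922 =1033206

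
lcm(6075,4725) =42525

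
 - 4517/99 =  - 46 + 37/99 = -  45.63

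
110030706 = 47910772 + 62119934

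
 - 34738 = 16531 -51269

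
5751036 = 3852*1493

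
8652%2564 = 960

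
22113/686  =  3159/98 = 32.23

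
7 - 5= 2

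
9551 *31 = 296081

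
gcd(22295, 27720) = 35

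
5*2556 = 12780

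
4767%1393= 588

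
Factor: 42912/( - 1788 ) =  - 24 = - 2^3 *3^1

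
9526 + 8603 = 18129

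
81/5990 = 81/5990 = 0.01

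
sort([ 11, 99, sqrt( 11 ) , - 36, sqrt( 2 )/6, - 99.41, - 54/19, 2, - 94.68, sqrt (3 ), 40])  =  [ - 99.41,- 94.68,-36 , - 54/19,sqrt( 2)/6,sqrt ( 3),2 , sqrt( 11), 11, 40,  99]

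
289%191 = 98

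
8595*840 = 7219800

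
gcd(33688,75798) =8422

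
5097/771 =6 + 157/257  =  6.61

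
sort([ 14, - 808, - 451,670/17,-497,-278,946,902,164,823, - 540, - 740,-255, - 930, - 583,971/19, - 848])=[ - 930, - 848, - 808, - 740, - 583, -540, - 497, - 451, - 278, - 255,14,670/17 , 971/19,  164,823,  902  ,  946 ] 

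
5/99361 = 5/99361 = 0.00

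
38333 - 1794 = 36539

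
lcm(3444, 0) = 0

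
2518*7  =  17626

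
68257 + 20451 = 88708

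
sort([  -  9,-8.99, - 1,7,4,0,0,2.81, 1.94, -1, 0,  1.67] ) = [  -  9,  -  8.99, - 1, - 1, 0,0 , 0, 1.67,1.94, 2.81, 4, 7 ] 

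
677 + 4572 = 5249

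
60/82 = 30/41 = 0.73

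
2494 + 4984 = 7478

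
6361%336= 313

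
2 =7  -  5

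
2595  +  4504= 7099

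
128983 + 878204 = 1007187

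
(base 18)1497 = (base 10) 7297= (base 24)cg1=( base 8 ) 16201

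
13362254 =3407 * 3922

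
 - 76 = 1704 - 1780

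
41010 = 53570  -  12560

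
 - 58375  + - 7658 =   -  66033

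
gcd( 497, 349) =1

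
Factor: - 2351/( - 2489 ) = 19^ ( - 1 ) * 131^ (-1) * 2351^1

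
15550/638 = 24 + 119/319 = 24.37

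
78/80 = 39/40=0.97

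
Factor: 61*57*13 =3^1*13^1*19^1*61^1 =45201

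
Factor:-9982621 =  - 11^2*17^1  *  23^1*211^1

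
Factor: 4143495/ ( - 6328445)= -828699/1265689 = - 3^1*17^1*61^ ( - 1 )*16249^1 * 20749^(- 1)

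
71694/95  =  71694/95 = 754.67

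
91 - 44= 47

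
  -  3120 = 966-4086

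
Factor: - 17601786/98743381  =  -2^1*3^4*11^( - 2) * 47^(-1)*97^( - 1)*607^1 = - 98334/551639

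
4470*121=540870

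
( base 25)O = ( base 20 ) 14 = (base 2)11000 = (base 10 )24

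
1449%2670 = 1449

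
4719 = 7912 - 3193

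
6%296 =6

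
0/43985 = 0=0.00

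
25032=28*894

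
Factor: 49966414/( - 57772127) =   -  2^1*7^( - 2 )*31^( - 1 ) * 73^ ( - 1 )*521^( - 1 )*1429^1*17483^1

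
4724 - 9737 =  - 5013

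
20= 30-10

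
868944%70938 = 17688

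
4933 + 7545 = 12478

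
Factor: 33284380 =2^2*5^1* 983^1*1693^1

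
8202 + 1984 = 10186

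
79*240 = 18960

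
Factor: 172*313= 2^2*43^1*313^1  =  53836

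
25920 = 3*8640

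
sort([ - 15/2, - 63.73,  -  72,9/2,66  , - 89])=[ - 89,-72, - 63.73,- 15/2,  9/2,  66 ] 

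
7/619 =7/619 = 0.01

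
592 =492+100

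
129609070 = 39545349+90063721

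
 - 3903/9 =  - 434+1/3 = - 433.67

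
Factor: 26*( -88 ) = -2288= -2^4*11^1 * 13^1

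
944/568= 1 + 47/71  =  1.66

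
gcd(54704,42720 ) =16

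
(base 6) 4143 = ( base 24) 1EF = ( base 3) 1021100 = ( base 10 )927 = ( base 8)1637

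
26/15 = 1+11/15 = 1.73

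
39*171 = 6669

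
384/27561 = 128/9187 = 0.01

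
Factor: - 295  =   - 5^1*59^1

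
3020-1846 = 1174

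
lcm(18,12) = 36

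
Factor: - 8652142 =-2^1 *4326071^1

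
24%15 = 9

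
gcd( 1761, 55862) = 1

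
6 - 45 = - 39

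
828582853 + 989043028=1817625881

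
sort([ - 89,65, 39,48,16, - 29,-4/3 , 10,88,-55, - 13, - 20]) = [  -  89, - 55,-29, - 20,  -  13, - 4/3,  10,16, 39, 48,  65,  88]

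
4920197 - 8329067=- 3408870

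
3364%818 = 92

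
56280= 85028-28748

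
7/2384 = 7/2384 = 0.00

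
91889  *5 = 459445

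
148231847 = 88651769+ 59580078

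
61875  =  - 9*(-6875)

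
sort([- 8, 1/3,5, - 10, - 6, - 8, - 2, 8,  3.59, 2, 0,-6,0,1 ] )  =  [- 10,  -  8, - 8,-6, - 6,-2,0, 0, 1/3,1, 2,  3.59 , 5,  8]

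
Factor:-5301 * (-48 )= 254448= 2^4*3^3 *19^1*31^1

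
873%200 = 73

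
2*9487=18974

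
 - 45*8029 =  - 361305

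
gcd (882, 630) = 126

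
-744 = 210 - 954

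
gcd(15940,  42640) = 20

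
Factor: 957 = 3^1 * 11^1 * 29^1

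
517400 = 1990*260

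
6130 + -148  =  5982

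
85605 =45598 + 40007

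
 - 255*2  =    -  510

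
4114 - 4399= -285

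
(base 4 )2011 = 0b10000101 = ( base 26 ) 53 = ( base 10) 133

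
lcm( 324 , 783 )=9396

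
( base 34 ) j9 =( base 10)655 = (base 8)1217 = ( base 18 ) 207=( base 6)3011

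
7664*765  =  5862960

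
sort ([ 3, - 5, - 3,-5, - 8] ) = [ - 8 , - 5, - 5, - 3 , 3] 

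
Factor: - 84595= -5^1*7^1*2417^1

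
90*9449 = 850410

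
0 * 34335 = 0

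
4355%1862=631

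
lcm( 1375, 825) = 4125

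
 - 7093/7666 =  - 7093/7666 = - 0.93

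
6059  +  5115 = 11174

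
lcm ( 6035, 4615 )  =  78455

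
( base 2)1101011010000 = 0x1AD0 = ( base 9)10366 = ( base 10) 6864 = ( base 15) 2079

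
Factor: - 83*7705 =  - 639515  =  - 5^1*23^1* 67^1*83^1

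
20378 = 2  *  10189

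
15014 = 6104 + 8910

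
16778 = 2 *8389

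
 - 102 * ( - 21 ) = 2142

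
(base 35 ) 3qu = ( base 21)a9g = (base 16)1207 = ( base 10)4615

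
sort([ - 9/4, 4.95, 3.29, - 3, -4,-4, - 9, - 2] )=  [ - 9, - 4 ,-4, - 3, - 9/4,- 2,3.29,4.95]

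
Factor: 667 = 23^1*29^1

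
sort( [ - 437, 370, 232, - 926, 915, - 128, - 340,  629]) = [ - 926, - 437, - 340, - 128, 232 , 370,629,  915 ]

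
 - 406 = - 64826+64420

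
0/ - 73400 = 0/1=- 0.00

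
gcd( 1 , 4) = 1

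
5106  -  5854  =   - 748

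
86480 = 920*94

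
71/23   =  71/23 = 3.09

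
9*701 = 6309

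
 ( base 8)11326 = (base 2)1001011010110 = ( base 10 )4822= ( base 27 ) 6GG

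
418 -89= 329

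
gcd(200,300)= 100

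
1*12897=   12897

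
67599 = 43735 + 23864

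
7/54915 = 1/7845 = 0.00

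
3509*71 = 249139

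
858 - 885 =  - 27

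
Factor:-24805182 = - 2^1*3^1 * 223^1*18539^1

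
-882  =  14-896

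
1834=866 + 968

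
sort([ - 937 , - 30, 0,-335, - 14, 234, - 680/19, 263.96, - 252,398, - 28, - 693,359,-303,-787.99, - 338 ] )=[ - 937, - 787.99, - 693, - 338,-335, - 303, - 252, - 680/19, - 30, - 28, - 14, 0, 234,263.96,  359, 398]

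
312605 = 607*515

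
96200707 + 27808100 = 124008807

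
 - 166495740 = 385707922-552203662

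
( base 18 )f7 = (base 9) 337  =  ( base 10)277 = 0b100010101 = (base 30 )97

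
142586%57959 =26668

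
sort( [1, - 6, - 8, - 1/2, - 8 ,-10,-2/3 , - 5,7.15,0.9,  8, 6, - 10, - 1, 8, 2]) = [-10 ,-10, -8,- 8,-6, - 5,- 1, -2/3,-1/2,0.9, 1,2,6, 7.15,8,8 ] 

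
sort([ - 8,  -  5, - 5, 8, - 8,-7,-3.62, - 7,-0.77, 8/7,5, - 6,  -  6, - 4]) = [-8,-8, - 7, - 7, - 6, - 6 , - 5 ,-5 , - 4,-3.62, - 0.77 , 8/7,  5,8 ]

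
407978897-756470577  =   - 348491680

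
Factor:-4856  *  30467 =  - 2^3 * 607^1*30467^1 = - 147947752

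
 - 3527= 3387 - 6914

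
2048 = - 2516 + 4564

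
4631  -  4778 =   -  147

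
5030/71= 5030/71  =  70.85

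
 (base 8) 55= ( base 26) 1J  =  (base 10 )45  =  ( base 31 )1e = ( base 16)2D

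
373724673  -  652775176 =-279050503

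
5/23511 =5/23511 = 0.00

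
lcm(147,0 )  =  0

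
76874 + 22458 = 99332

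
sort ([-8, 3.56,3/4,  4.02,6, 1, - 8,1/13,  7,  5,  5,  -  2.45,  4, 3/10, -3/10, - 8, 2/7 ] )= [ - 8, - 8 , - 8, - 2.45, - 3/10, 1/13,2/7,3/10,3/4,1 , 3.56, 4,4.02, 5,  5,6,7] 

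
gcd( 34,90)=2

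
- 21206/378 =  - 10603/189=-56.10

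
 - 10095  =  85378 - 95473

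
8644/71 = 8644/71 = 121.75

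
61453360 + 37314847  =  98768207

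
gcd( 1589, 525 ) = 7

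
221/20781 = 221/20781 =0.01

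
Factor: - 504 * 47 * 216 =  - 5116608 = - 2^6 * 3^5 * 7^1*47^1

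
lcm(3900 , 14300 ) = 42900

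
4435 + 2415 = 6850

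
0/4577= 0 = 0.00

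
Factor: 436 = 2^2*109^1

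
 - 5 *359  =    -  1795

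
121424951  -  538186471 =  - 416761520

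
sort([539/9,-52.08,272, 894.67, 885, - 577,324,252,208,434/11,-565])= [ - 577,-565, - 52.08,434/11, 539/9 , 208 , 252,272,324,885,894.67]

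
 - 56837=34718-91555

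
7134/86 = 82+41/43 = 82.95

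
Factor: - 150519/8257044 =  - 2^( - 2)*131^1*383^1*688087^(-1) = - 50173/2752348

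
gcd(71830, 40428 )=2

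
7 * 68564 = 479948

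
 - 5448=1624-7072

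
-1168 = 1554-2722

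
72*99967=7197624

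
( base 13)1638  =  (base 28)44A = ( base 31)3c3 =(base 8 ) 6272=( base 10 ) 3258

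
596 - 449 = 147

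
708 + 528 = 1236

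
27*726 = 19602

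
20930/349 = 20930/349 = 59.97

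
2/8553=2/8553 = 0.00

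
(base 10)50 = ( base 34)1g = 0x32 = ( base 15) 35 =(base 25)20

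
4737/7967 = 4737/7967= 0.59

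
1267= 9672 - 8405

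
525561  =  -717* (  -  733 )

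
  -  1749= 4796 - 6545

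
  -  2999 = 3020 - 6019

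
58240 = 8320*7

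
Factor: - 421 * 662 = -278702 = -  2^1*331^1 * 421^1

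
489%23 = 6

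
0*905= 0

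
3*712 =2136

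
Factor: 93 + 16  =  109^1 = 109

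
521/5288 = 521/5288 = 0.10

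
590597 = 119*4963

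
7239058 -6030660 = 1208398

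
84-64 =20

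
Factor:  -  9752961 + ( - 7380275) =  - 2^2 * 101^1 * 42409^1 = - 17133236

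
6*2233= 13398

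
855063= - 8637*( - 99) 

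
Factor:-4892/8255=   -  2^2*5^ ( - 1 )*13^ ( -1)*127^( - 1)*1223^1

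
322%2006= 322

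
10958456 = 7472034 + 3486422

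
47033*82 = 3856706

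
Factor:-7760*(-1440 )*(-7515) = - 2^9*3^4*5^3 * 97^1*167^1 = - 83975616000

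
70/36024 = 35/18012 = 0.00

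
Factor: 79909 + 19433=2^1 * 3^2*5519^1=99342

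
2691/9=299 = 299.00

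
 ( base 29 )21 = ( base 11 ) 54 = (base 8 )73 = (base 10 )59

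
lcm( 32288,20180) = 161440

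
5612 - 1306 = 4306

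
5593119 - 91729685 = -86136566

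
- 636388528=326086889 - 962475417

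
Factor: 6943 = 53^1 * 131^1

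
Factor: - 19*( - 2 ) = 38  =  2^1*19^1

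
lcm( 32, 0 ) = 0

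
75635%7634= 6929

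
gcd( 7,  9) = 1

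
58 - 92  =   - 34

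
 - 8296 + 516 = -7780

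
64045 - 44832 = 19213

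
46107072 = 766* 60192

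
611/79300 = 47/6100 =0.01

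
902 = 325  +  577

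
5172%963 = 357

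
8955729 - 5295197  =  3660532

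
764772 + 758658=1523430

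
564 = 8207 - 7643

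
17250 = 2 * 8625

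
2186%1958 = 228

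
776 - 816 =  - 40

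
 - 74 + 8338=8264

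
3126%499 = 132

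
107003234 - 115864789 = - 8861555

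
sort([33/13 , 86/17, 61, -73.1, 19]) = [-73.1, 33/13,86/17,19, 61 ] 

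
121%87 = 34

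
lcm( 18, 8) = 72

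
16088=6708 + 9380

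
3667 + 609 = 4276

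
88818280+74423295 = 163241575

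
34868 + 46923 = 81791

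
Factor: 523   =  523^1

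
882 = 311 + 571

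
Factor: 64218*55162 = 2^2*3^1*7^1*11^1*139^1*27581^1  =  3542393316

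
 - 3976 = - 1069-2907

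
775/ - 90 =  - 9 + 7/18 = -8.61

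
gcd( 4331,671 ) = 61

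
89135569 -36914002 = 52221567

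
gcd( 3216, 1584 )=48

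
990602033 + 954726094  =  1945328127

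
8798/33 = 8798/33 = 266.61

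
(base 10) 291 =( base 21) DI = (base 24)c3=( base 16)123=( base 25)BG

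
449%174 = 101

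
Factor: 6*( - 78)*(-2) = 936  =  2^3*3^2*13^1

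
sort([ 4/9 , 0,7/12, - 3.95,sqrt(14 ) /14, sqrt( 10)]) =[ - 3.95,0,sqrt ( 14) /14,4/9,7/12, sqrt( 10)] 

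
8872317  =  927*9571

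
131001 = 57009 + 73992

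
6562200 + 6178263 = 12740463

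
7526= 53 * 142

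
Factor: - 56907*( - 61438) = 2^1*3^2*13^1*17^1*139^1*6323^1 = 3496252266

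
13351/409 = 13351/409   =  32.64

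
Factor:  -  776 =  -2^3 * 97^1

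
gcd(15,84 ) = 3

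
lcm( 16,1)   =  16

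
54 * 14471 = 781434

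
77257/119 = 649 + 26/119 =649.22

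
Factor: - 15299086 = -2^1 * 11^1*53^1 *13121^1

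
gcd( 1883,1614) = 269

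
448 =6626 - 6178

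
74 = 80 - 6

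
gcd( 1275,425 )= 425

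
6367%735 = 487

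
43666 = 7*6238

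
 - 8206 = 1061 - 9267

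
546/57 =9 + 11/19 = 9.58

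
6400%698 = 118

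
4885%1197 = 97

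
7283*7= 50981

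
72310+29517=101827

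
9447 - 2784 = 6663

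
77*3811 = 293447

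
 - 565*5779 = - 3265135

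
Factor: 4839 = 3^1* 1613^1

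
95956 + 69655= 165611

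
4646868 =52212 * 89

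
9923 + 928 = 10851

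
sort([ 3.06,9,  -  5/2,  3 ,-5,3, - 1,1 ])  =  [-5, - 5/2, - 1,1,3, 3,3.06 , 9]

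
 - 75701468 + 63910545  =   - 11790923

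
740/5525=148/1105 = 0.13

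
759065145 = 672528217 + 86536928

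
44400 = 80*555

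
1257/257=4 + 229/257 = 4.89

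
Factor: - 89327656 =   -  2^3*11^1*17^1*29^2*71^1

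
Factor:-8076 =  -2^2*3^1*673^1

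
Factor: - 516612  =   - 2^2*3^1*43051^1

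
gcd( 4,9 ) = 1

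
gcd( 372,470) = 2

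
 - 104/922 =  - 52/461=- 0.11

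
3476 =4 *869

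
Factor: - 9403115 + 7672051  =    -  1731064 = - 2^3*151^1 * 1433^1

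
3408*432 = 1472256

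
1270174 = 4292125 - 3021951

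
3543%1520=503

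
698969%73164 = 40493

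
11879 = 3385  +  8494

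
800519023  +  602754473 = 1403273496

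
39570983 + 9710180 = 49281163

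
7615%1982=1669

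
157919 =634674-476755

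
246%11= 4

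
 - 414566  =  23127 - 437693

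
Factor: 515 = 5^1*103^1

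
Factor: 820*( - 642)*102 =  - 53696880 = - 2^4*3^2*5^1*17^1 * 41^1 * 107^1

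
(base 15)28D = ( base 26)mb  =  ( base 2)1001000111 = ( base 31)IP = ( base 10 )583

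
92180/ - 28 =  - 3293 + 6/7 = - 3292.14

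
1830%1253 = 577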